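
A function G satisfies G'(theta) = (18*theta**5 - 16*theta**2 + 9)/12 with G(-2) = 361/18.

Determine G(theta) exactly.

Since d/dtheta undoes antidifferentiation here, G(theta) must give back the stated G'(theta).
A general antiderivative is theta**6/4 - 4*theta**3/9 + 3*theta/4 + C.
The condition gives C = 361/18 - (325/18) = 2.
So G(theta) = theta**6/4 - 4*theta**3/9 + 3*theta/4 + 2.
Check: d/dtheta[theta**6/4 - 4*theta**3/9 + 3*theta/4 + 2] = 3*theta**5/2 - 4*theta**2/3 + 3/4, which equals G'(theta).

G(theta) = theta**6/4 - 4*theta**3/9 + 3*theta/4 + 2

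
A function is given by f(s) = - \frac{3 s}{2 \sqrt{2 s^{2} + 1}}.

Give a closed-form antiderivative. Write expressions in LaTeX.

An antiderivative is F(s) = - \frac{3 \sqrt{2 s^{2} + 1}}{4}.

The substitution u = 2 s^{2} + 1 works: f is exactly (dF/du)*(du/ds) for that inner function.
Check: d/ds[- \frac{3 \sqrt{2 s^{2} + 1}}{4}] = - \frac{3 s}{2 \sqrt{2 s^{2} + 1}} = f(s).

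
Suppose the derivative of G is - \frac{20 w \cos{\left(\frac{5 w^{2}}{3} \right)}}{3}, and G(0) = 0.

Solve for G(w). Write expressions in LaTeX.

G(w) = - 2 \sin{\left(\frac{5 w^{2}}{3} \right)}

G'(w) matches the chain-rule pattern g'(h)*h' with inner function h(w) = \frac{5 w^{2}}{3}; substituting u = h(w) collapses the integral.
A general antiderivative is - 2 \sin{\left(\frac{5 w^{2}}{3} \right)} + C.
The condition gives C = 0 - (0) = 0.
So G(w) = - 2 \sin{\left(\frac{5 w^{2}}{3} \right)}.
Check: d/dw[- 2 \sin{\left(\frac{5 w^{2}}{3} \right)}] = - \frac{20 w \cos{\left(\frac{5 w^{2}}{3} \right)}}{3} = G'(w).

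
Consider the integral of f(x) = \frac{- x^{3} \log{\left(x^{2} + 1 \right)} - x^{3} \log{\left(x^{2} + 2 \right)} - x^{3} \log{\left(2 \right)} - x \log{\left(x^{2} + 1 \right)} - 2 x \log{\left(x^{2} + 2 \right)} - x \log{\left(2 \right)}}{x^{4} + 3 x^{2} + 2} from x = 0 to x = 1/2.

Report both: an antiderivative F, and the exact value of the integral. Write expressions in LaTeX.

Antiderivative: F(x) = - \frac{\log{\left(x^{2} + 2 \right)} \log{\left(2 x^{2} + 2 \right)}}{2}; value = - \frac{\log{\left(\frac{9}{4} \right)} \log{\left(\frac{5}{2} \right)}}{2} + \frac{\log{\left(2 \right)}^{2}}{2}

Recognize the product-rule pattern: f = u'v + uv' with u = - \frac{\log{\left(x^{2} + 2 \right)}}{2}, v = \log{\left(2 x^{2} + 2 \right)}, so integration by parts undoes it.
F(x) = - \frac{\log{\left(x^{2} + 2 \right)} \log{\left(2 x^{2} + 2 \right)}}{2} is an antiderivative of f.
Check: d/dx[- \frac{\log{\left(x^{2} + 2 \right)} \log{\left(2 x^{2} + 2 \right)}}{2}] = \frac{- x^{3} \log{\left(x^{2} + 1 \right)} - x^{3} \log{\left(x^{2} + 2 \right)} - x^{3} \log{\left(2 \right)} - x \log{\left(x^{2} + 1 \right)} - 2 x \log{\left(x^{2} + 2 \right)} - x \log{\left(2 \right)}}{x^{4} + 3 x^{2} + 2} = f(x).
F(1/2) = - \frac{\log{\left(\frac{9}{4} \right)} \log{\left(\frac{5}{2} \right)}}{2}; F(0) = - \frac{\log{\left(2 \right)}^{2}}{2}.
Integral = F(1/2) - F(0) = - \frac{\log{\left(\frac{9}{4} \right)} \log{\left(\frac{5}{2} \right)}}{2} + \frac{\log{\left(2 \right)}^{2}}{2}.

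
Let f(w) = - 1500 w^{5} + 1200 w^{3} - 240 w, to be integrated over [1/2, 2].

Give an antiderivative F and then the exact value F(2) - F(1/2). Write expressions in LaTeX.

The substitution u = 5 w^{2} - 2 works: f is exactly (dF/du)*(du/dw) for that inner function.
F(w) = - 250 w^{6} + 300 w^{4} - 120 w^{2} is an antiderivative of f.
Check: d/dw[- 250 w^{6} + 300 w^{4} - 120 w^{2}] = - 1500 w^{5} + 1200 w^{3} - 240 w = f(w).
F(2) = -11680; F(1/2) = - \frac{485}{32}.
Integral = F(2) - F(1/2) = - \frac{373275}{32}.

Antiderivative: F(w) = - 250 w^{6} + 300 w^{4} - 120 w^{2}; value = - \frac{373275}{32}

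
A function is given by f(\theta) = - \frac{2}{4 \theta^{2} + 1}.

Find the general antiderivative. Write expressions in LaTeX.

F(\theta) = - \operatorname{atan}{\left(2 \theta \right)} + C

Recover f(\theta) by differentiating a candidate F(\theta); any mismatch rules it out.
Check: d/d\theta[- \operatorname{atan}{\left(2 \theta \right)}] = - \frac{2}{4 \theta^{2} + 1} = f(\theta).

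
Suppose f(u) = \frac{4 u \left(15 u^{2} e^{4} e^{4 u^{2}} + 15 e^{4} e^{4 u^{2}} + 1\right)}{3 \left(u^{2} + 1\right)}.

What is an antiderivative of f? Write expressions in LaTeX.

An antiderivative is F(u) = \frac{5 e^{4} e^{4 u^{2}}}{2} + \frac{2 \log{\left(u^{2} + 1 \right)}}{3}.

Any candidate F(u) must reproduce f(u) exactly when differentiated.
Check: d/du[\frac{5 e^{4} e^{4 u^{2}}}{2} + \frac{2 \log{\left(u^{2} + 1 \right)}}{3}] = \frac{60 u^{3} e^{4} e^{4 u^{2}} + 60 u e^{4} e^{4 u^{2}} + 4 u}{3 u^{2} + 3}, which equals f(u).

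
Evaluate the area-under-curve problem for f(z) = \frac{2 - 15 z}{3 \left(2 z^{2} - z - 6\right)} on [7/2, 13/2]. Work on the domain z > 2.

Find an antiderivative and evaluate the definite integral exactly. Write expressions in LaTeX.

Factor the denominator (3 \left(z - 2\right) \left(2 z + 3\right)) and decompose: f = - \frac{7}{3 \left(2 z + 3\right)} - \frac{4}{3 \left(z - 2\right)}; each piece integrates to a log, atan, or power term.
F(z) = - \frac{4 \log{\left(z - 2 \right)}}{3} - \frac{7 \log{\left(z + \frac{3}{2} \right)}}{6} is an antiderivative of f.
Check: d/dz[- \frac{4 \log{\left(z - 2 \right)}}{3} - \frac{7 \log{\left(z + \frac{3}{2} \right)}}{6}] = \frac{2 - 15 z}{6 z^{2} - 3 z - 18}, which equals f(z).
F(13/2) = - \frac{7 \log{\left(8 \right)}}{6} - \frac{4 \log{\left(\frac{9}{2} \right)}}{3}; F(7/2) = - \frac{7 \log{\left(5 \right)}}{6} - \frac{4 \log{\left(\frac{3}{2} \right)}}{3}.
Integral = F(13/2) - F(7/2) = - \frac{7 \log{\left(8 \right)}}{6} - \frac{4 \log{\left(\frac{9}{2} \right)}}{3} + \frac{4 \log{\left(\frac{3}{2} \right)}}{3} + \frac{7 \log{\left(5 \right)}}{6}.

Antiderivative: F(z) = - \frac{4 \log{\left(z - 2 \right)}}{3} - \frac{7 \log{\left(z + \frac{3}{2} \right)}}{6}; value = - \frac{7 \log{\left(8 \right)}}{6} - \frac{4 \log{\left(\frac{9}{2} \right)}}{3} + \frac{4 \log{\left(\frac{3}{2} \right)}}{3} + \frac{7 \log{\left(5 \right)}}{6}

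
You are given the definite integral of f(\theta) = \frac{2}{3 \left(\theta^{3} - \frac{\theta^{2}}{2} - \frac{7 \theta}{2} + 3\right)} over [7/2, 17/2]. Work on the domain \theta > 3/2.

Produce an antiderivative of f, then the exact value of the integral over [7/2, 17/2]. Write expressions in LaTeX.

Antiderivative: F(\theta) = \frac{4 \left(6 \log{\left(\theta - \frac{3}{2} \right)} - 7 \log{\left(\theta - 1 \right)} + \log{\left(\theta + 2 \right)}\right)}{63}; value = - \frac{4 \log{\left(\frac{15}{2} \right)}}{9} - \frac{8 \log{\left(2 \right)}}{21} - \frac{4 \log{\left(\frac{11}{2} \right)}}{63} + \frac{4 \log{\left(\frac{21}{2} \right)}}{63} + \frac{4 \log{\left(\frac{5}{2} \right)}}{9} + \frac{8 \log{\left(7 \right)}}{21}

The denominator factors as 3 \left(\theta - 1\right) \left(\theta + 2\right) \left(2 \theta - 3\right); partial fractions split f into directly integrable pieces: \frac{16}{21 \left(2 \theta - 3\right)} + \frac{4}{63 \left(\theta + 2\right)} - \frac{4}{9 \left(\theta - 1\right)}.
F(\theta) = \frac{4 \left(6 \log{\left(\theta - \frac{3}{2} \right)} - 7 \log{\left(\theta - 1 \right)} + \log{\left(\theta + 2 \right)}\right)}{63} is an antiderivative of f.
Check: d/d\theta[\frac{4 \left(6 \log{\left(\theta - \frac{3}{2} \right)} - 7 \log{\left(\theta - 1 \right)} + \log{\left(\theta + 2 \right)}\right)}{63}] = \frac{4}{6 \theta^{3} - 3 \theta^{2} - 21 \theta + 18}, which equals f(\theta).
F(17/2) = - \frac{4 \log{\left(\frac{15}{2} \right)}}{9} + \frac{4 \log{\left(\frac{21}{2} \right)}}{63} + \frac{8 \log{\left(7 \right)}}{21}; F(7/2) = - \frac{4 \log{\left(\frac{5}{2} \right)}}{9} + \frac{4 \log{\left(\frac{11}{2} \right)}}{63} + \frac{8 \log{\left(2 \right)}}{21}.
Integral = F(17/2) - F(7/2) = - \frac{4 \log{\left(\frac{15}{2} \right)}}{9} - \frac{8 \log{\left(2 \right)}}{21} - \frac{4 \log{\left(\frac{11}{2} \right)}}{63} + \frac{4 \log{\left(\frac{21}{2} \right)}}{63} + \frac{4 \log{\left(\frac{5}{2} \right)}}{9} + \frac{8 \log{\left(7 \right)}}{21}.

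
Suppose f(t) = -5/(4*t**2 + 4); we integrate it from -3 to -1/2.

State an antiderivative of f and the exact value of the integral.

Antiderivative: F(t) = -5*atan(t)/4; value = -5*atan(3)/4 + 5*atan(1/2)/4

A first test for any F(t): its t-derivative must equal f(t) identically.
F(t) = -5*atan(t)/4 is an antiderivative of f.
Check: d/dt[-5*atan(t)/4] = -5/(4*t**2 + 4) = f(t).
F(-1/2) = 5*atan(1/2)/4; F(-3) = 5*atan(3)/4.
Integral = F(-1/2) - F(-3) = -5*atan(3)/4 + 5*atan(1/2)/4.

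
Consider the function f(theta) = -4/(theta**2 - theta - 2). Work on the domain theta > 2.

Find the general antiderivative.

Factor the denominator ((theta - 2)*(theta + 1)) and decompose: f = 4/(3*(theta + 1)) - 4/(3*(theta - 2)); each piece integrates to a log, atan, or power term.
Check: d/dtheta[-4*log(theta - 2)/3 + 4*log(theta + 1)/3] = -4/(theta**2 - theta - 2) = f(theta).

F(theta) = -4*log(theta - 2)/3 + 4*log(theta + 1)/3 + C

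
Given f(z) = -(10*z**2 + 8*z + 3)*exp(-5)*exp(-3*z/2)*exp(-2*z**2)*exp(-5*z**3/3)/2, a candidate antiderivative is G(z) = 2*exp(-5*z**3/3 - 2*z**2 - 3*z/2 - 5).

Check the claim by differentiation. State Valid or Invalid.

d/dz[G] = (-10*z**2 - 8*z - 3)*exp(-5)*exp(-3*z/2)*exp(-2*z**2)*exp(-5*z**3/3)
d/dz[G] - f(z) = (-10*z**2*exp(3*z/2) - 8*z*exp(3*z/2) - 3*exp(3*z/2))*exp(-5)*exp(-3*z)*exp(-2*z**2)*exp(-5*z**3/3)/2 != 0.

Invalid: d/dz[G] - f = (-10*z**2*exp(3*z/2) - 8*z*exp(3*z/2) - 3*exp(3*z/2))*exp(-5)*exp(-3*z)*exp(-2*z**2)*exp(-5*z**3/3)/2, which is not 0.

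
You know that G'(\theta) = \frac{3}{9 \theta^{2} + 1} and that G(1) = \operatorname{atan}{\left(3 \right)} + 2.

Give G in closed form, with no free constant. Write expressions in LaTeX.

The proposed G(\theta) is checked by its d/d\theta: the result must match the given G'(\theta).
A general antiderivative is \operatorname{atan}{\left(3 \theta \right)} + C.
The condition gives C = \operatorname{atan}{\left(3 \right)} + 2 - (\operatorname{atan}{\left(3 \right)}) = 2.
So G(\theta) = \operatorname{atan}{\left(3 \theta \right)} + 2.
Check: d/d\theta[\operatorname{atan}{\left(3 \theta \right)} + 2] = \frac{3}{9 \theta^{2} + 1} = G'(\theta).

G(\theta) = \operatorname{atan}{\left(3 \theta \right)} + 2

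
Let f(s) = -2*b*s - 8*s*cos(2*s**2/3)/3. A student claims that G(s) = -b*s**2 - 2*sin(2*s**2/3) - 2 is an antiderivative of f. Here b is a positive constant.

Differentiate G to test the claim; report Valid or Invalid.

d/ds[G] = -2*b*s - 8*s*cos(2*s**2/3)/3
This equals f(s) exactly, so the claim holds.

Valid. The derivative of G reproduces f.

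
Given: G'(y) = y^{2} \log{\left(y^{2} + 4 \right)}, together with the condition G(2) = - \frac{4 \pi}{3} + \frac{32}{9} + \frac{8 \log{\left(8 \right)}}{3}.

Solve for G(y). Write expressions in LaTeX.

G(y) = \frac{y^{3} \log{\left(y^{2} + 4 \right)}}{3} - \frac{2 y^{3}}{9} + \frac{8 y}{3} - \frac{16 \operatorname{atan}{\left(\frac{y}{2} \right)}}{3}

Differentiate the proposed G(y) back; it has to land on the given G'(y).
A general antiderivative is \frac{y^{3} \log{\left(y^{2} + 4 \right)}}{3} - \frac{2 y^{3}}{9} + \frac{8 y}{3} - \frac{16 \operatorname{atan}{\left(\frac{y}{2} \right)}}{3} + C.
The condition gives C = - \frac{4 \pi}{3} + \frac{32}{9} + \frac{8 \log{\left(8 \right)}}{3} - (- \frac{4 \pi}{3} + \frac{32}{9} + \frac{8 \log{\left(8 \right)}}{3}) = 0.
So G(y) = \frac{y^{3} \log{\left(y^{2} + 4 \right)}}{3} - \frac{2 y^{3}}{9} + \frac{8 y}{3} - \frac{16 \operatorname{atan}{\left(\frac{y}{2} \right)}}{3}.
Check: d/dy[\frac{y^{3} \log{\left(y^{2} + 4 \right)}}{3} - \frac{2 y^{3}}{9} + \frac{8 y}{3} - \frac{16 \operatorname{atan}{\left(\frac{y}{2} \right)}}{3}] = y^{2} \log{\left(y^{2} + 4 \right)} = G'(y).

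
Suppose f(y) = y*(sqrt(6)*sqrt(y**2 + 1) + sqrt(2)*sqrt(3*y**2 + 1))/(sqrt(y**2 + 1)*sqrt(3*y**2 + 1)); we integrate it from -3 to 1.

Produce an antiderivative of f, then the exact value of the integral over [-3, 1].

Whatever form F(y) takes, F'(y) = f(y) is non-negotiable.
F(y) = sqrt(2*y**2 + 2/3) + sqrt(2*y**2 + 2) is an antiderivative of f.
Check: d/dy[sqrt(2*y**2 + 2/3) + sqrt(2*y**2 + 2)] = (sqrt(6)*y*sqrt(y**2 + 1) + sqrt(2)*y*sqrt(3*y**2 + 1))/(sqrt(y**2 + 1)*sqrt(3*y**2 + 1)), which equals f(y).
F(1) = 2*sqrt(6)/3 + 2; F(-3) = 2*sqrt(42)/3 + 2*sqrt(5).
Integral = F(1) - F(-3) = -2*sqrt(5) - 2*sqrt(42)/3 + 2*sqrt(6)/3 + 2.

Antiderivative: F(y) = sqrt(2*y**2 + 2/3) + sqrt(2*y**2 + 2); value = -2*sqrt(5) - 2*sqrt(42)/3 + 2*sqrt(6)/3 + 2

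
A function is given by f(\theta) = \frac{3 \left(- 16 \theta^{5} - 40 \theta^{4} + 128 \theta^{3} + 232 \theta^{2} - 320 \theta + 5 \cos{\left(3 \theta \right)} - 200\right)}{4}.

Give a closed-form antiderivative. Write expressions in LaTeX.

An antiderivative is F(\theta) = - 2 \theta^{6} - 6 \theta^{5} + 24 \theta^{4} + 58 \theta^{3} - 120 \theta^{2} - 150 \theta + \frac{5 \sin{\left(3 \theta \right)}}{4}.

A first test for any F(\theta): its \theta-derivative must equal f(\theta) identically.
Check: d/d\theta[- 2 \theta^{6} - 6 \theta^{5} + 24 \theta^{4} + 58 \theta^{3} - 120 \theta^{2} - 150 \theta + \frac{5 \sin{\left(3 \theta \right)}}{4}] = - 12 \theta^{5} - 30 \theta^{4} + 96 \theta^{3} + 174 \theta^{2} - 240 \theta + \frac{15 \cos{\left(3 \theta \right)}}{4} - 150, which equals f(\theta).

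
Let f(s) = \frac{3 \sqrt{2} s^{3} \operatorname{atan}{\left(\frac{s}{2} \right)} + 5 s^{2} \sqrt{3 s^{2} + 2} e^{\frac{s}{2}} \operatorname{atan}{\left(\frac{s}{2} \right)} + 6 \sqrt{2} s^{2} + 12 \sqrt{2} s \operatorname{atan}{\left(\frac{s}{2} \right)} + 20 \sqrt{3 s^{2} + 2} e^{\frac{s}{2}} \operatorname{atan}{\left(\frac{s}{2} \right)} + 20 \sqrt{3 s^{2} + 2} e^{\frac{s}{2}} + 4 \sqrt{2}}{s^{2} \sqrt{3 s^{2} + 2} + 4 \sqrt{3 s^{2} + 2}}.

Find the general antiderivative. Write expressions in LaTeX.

Recognize the product-rule pattern: f = u'v + uv' with u = 2 \sqrt{\frac{3 s^{2}}{2} + 1} + 10 e^{\frac{s}{2}}, v = \operatorname{atan}{\left(\frac{s}{2} \right)}, so integration by parts undoes it.
Check: d/ds[\frac{\sqrt{2} \left(2 \sqrt{3 s^{2} + 2} \operatorname{atan}{\left(\frac{s}{2} \right)} + 10 \sqrt{2} e^{\frac{s}{2}} \operatorname{atan}{\left(\frac{s}{2} \right)}\right)}{2}] = \frac{3 \sqrt{2} s^{3} \operatorname{atan}{\left(\frac{s}{2} \right)} + 5 s^{2} \sqrt{3 s^{2} + 2} e^{\frac{s}{2}} \operatorname{atan}{\left(\frac{s}{2} \right)} + 6 \sqrt{2} s^{2} + 12 \sqrt{2} s \operatorname{atan}{\left(\frac{s}{2} \right)} + 20 \sqrt{3 s^{2} + 2} e^{\frac{s}{2}} \operatorname{atan}{\left(\frac{s}{2} \right)} + 20 \sqrt{3 s^{2} + 2} e^{\frac{s}{2}} + 4 \sqrt{2}}{s^{2} \sqrt{3 s^{2} + 2} + 4 \sqrt{3 s^{2} + 2}} = f(s).

F(s) = \frac{\sqrt{2} \left(2 \sqrt{3 s^{2} + 2} \operatorname{atan}{\left(\frac{s}{2} \right)} + 10 \sqrt{2} e^{\frac{s}{2}} \operatorname{atan}{\left(\frac{s}{2} \right)}\right)}{2} + C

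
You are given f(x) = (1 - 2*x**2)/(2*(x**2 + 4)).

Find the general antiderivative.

A candidate is checked by its d/dx: the result must match f(x).
Check: d/dx[(-4*x + 9*atan(x/2))/4] = (1 - 2*x**2)/(2*x**2 + 8), which equals f(x).

F(x) = (-4*x + 9*atan(x/2))/4 + C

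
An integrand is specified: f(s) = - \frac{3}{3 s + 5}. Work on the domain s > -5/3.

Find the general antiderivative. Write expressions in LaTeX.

F(s) = - \log{\left(3 s + 5 \right)} + C

A candidate is checked by its d/ds: the result must match f(s).
Check: d/ds[- \log{\left(3 s + 5 \right)}] = - \frac{3}{3 s + 5} = f(s).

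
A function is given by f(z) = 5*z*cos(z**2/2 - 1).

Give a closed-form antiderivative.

An antiderivative is F(z) = 5*sin(z**2/2 - 1).

f matches the chain-rule pattern g'(h)*h' with inner function h(z) = z**2/2 - 1; substituting u = h(z) collapses the integral.
Check: d/dz[5*sin(z**2/2 - 1)] = 5*z*cos(z**2/2 - 1) = f(z).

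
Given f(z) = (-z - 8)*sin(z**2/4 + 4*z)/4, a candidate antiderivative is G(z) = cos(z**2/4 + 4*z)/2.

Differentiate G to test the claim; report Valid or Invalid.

Valid - differentiating G returns exactly f.

d/dz[G] = -z*sin(z**2/4 + 4*z)/4 - 2*sin(z**2/4 + 4*z)
This equals f(z) exactly, so the claim holds.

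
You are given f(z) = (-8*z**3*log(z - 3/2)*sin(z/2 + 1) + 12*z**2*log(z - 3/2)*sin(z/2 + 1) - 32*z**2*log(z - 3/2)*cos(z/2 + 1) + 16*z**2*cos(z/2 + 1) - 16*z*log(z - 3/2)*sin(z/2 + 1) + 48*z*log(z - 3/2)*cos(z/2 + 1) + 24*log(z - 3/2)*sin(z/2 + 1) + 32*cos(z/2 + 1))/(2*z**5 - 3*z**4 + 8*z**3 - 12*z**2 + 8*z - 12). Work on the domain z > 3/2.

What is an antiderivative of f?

A first test for any F(z): its z-derivative must equal f(z) identically.
Check: d/dz[8*log(z - 3/2)*cos(z/2 + 1)/(z**2 + 2)] = (-8*z**3*log(z - 3/2)*sin(z/2 + 1) + 12*z**2*log(z - 3/2)*sin(z/2 + 1) - 32*z**2*log(z - 3/2)*cos(z/2 + 1) + 16*z**2*cos(z/2 + 1) - 16*z*log(z - 3/2)*sin(z/2 + 1) + 48*z*log(z - 3/2)*cos(z/2 + 1) + 24*log(z - 3/2)*sin(z/2 + 1) + 32*cos(z/2 + 1))/(2*z**5 - 3*z**4 + 8*z**3 - 12*z**2 + 8*z - 12) = f(z).

An antiderivative is F(z) = 8*log(z - 3/2)*cos(z/2 + 1)/(z**2 + 2).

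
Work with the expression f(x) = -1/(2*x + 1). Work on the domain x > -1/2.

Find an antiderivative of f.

Recover f(x) by differentiating a candidate F(x); any mismatch rules it out.
Check: d/dx[-log(2*x + 1)/2] = -1/(2*x + 1) = f(x).

An antiderivative is F(x) = -log(2*x + 1)/2.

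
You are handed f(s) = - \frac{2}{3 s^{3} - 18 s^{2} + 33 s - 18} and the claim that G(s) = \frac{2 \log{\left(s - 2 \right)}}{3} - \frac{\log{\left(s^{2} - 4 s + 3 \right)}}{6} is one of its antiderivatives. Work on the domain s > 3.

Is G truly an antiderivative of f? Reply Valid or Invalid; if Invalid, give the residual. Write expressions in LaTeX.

Invalid: d/ds[G] - f = \frac{s - 2}{3 s^{2} - 12 s + 9}, which is not 0.

d/ds[G] = \frac{s^{2} - 4 s + 2}{3 s^{3} - 18 s^{2} + 33 s - 18}
d/ds[G] - f(s) = \frac{s - 2}{3 s^{2} - 12 s + 9} != 0.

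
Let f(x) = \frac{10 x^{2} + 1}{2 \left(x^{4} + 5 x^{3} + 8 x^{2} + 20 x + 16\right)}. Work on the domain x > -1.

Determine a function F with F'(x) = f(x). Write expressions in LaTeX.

An antiderivative is F(x) = \frac{88 \log{\left(x + 1 \right)} - 322 \log{\left(x + 4 \right)} + 117 \log{\left(x^{2} + 4 \right)}}{240}.

The denominator factors as 2 \left(x + 1\right) \left(x + 4\right) \left(x^{2} + 4\right); partial fractions split f into directly integrable pieces: \frac{39 x}{40 \left(x^{2} + 4\right)} - \frac{161}{120 \left(x + 4\right)} + \frac{11}{30 \left(x + 1\right)}.
Check: d/dx[\frac{88 \log{\left(x + 1 \right)} - 322 \log{\left(x + 4 \right)} + 117 \log{\left(x^{2} + 4 \right)}}{240}] = \frac{10 x^{2} + 1}{2 x^{4} + 10 x^{3} + 16 x^{2} + 40 x + 32}, which equals f(x).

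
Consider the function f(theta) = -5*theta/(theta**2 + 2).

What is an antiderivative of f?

An antiderivative is F(theta) = -5*log(2*theta**2 + 4)/2.

f matches the chain-rule pattern g'(h)*h' with inner function h(theta) = 2*theta**2 + 4; substituting u = h(theta) collapses the integral.
Check: d/dtheta[-5*log(2*theta**2 + 4)/2] = -5*theta/(theta**2 + 2) = f(theta).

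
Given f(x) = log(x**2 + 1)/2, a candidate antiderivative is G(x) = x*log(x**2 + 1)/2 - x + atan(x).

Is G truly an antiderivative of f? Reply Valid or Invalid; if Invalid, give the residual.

Valid - the claim checks out under differentiation.

d/dx[G] = log(x**2 + 1)/2
This equals f(x) exactly, so the claim holds.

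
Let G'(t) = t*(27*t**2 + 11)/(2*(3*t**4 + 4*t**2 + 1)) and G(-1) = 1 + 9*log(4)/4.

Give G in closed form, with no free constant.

G(t) = 2*log(2*t**2 + 2) + log(3*t**2 + 1)/4 + 1

A candidate passes only if d/dt[G] lands on the given G'(t) exactly.
A general antiderivative is 2*log(2*t**2 + 2) + log(3*t**2 + 1)/4 + C.
The condition gives C = 1 + 9*log(4)/4 - (9*log(4)/4) = 1.
So G(t) = 2*log(2*t**2 + 2) + log(3*t**2 + 1)/4 + 1.
Check: d/dt[2*log(2*t**2 + 2) + log(3*t**2 + 1)/4 + 1] = (27*t**3 + 11*t)/(6*t**4 + 8*t**2 + 2), which equals G'(t).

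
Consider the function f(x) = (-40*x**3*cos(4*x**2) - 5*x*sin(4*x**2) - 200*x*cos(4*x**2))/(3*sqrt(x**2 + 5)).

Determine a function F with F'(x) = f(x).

An antiderivative is F(x) = -5*sqrt(x**2 + 5)*sin(4*x**2)/3.

f has the shape u'v + uv' for u = -5*sqrt(x**2 + 5)/3 and v = sin(4*x**2) — it is the derivative of the product u*v.
Check: d/dx[-5*sqrt(x**2 + 5)*sin(4*x**2)/3] = (-40*x**3*cos(4*x**2) - 5*x*sin(4*x**2) - 200*x*cos(4*x**2))/(3*sqrt(x**2 + 5)) = f(x).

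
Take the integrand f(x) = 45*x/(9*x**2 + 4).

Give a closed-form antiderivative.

An antiderivative is F(x) = 5*log(9*x**2 + 4)/2.

The substitution u = 3*x**2/2 + 2/3 works: f is exactly (dF/du)*(du/dx) for that inner function.
Check: d/dx[5*log(9*x**2 + 4)/2] = 45*x/(9*x**2 + 4) = f(x).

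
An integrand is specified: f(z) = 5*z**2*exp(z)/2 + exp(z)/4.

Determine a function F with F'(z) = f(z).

f has the shape u'v + uv' for u = 5*z**2/2 - 5*z + 21/4 and v = exp(z) — it is the derivative of the product u*v.
Check: d/dz[(10*z**2 - 20*z + 21)*exp(z)/4] = 5*z**2*exp(z)/2 + exp(z)/4 = f(z).

An antiderivative is F(z) = (10*z**2 - 20*z + 21)*exp(z)/4.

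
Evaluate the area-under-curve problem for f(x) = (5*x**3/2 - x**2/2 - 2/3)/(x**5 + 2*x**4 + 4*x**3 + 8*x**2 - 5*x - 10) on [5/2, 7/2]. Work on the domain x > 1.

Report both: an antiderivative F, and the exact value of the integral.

Factor the denominator (6*(x - 1)*(x + 1)*(x + 2)*(x**2 + 5)) and decompose: f = (161*x + 353)/(324*(x**2 + 5)) - 68/(81*(x + 2)) + 11/(36*(x + 1)) + 1/(27*(x - 1)); each piece integrates to a log, atan, or power term.
F(x) = log(x - 1)/27 + 11*log(x + 1)/36 - 68*log(x + 2)/81 + 161*log(x**2 + 5)/648 + 353*sqrt(5)*atan(sqrt(5)*x/5)/1620 is an antiderivative of f.
Check: d/dx[log(x - 1)/27 + 11*log(x + 1)/36 - 68*log(x + 2)/81 + 161*log(x**2 + 5)/648 + 353*sqrt(5)*atan(sqrt(5)*x/5)/1620] = (15*x**3 - 3*x**2 - 4)/(6*x**5 + 12*x**4 + 24*x**3 + 48*x**2 - 30*x - 60), which equals f(x).
F(7/2) = -68*log(11/2)/81 + log(5/2)/27 + 11*log(9/2)/36 + 353*sqrt(5)*atan(7*sqrt(5)/10)/1620 + 161*log(69/4)/648; F(5/2) = -68*log(9/2)/81 + log(3/2)/27 + 11*log(7/2)/36 + 353*sqrt(5)*atan(sqrt(5)/2)/1620 + 161*log(45/4)/648.
Integral = F(7/2) - F(5/2) = -68*log(11/2)/81 - 161*log(45/4)/648 - 353*sqrt(5)*atan(sqrt(5)/2)/1620 - 11*log(7/2)/36 - log(3/2)/27 + log(5/2)/27 + 353*sqrt(5)*atan(7*sqrt(5)/10)/1620 + 161*log(69/4)/648 + 371*log(9/2)/324.

Antiderivative: F(x) = log(x - 1)/27 + 11*log(x + 1)/36 - 68*log(x + 2)/81 + 161*log(x**2 + 5)/648 + 353*sqrt(5)*atan(sqrt(5)*x/5)/1620; value = -68*log(11/2)/81 - 161*log(45/4)/648 - 353*sqrt(5)*atan(sqrt(5)/2)/1620 - 11*log(7/2)/36 - log(3/2)/27 + log(5/2)/27 + 353*sqrt(5)*atan(7*sqrt(5)/10)/1620 + 161*log(69/4)/648 + 371*log(9/2)/324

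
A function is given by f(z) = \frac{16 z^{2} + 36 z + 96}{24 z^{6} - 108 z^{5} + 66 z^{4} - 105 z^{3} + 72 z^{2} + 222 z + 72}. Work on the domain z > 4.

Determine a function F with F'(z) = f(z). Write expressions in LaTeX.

Factor the denominator (3 \left(z - 4\right) \left(2 z - 3\right) \left(2 z + 1\right)^{2} \left(z^{2} + 2\right)) and decompose: f = - \frac{4 \left(728 z - 1237\right)}{37179 \left(z^{2} + 2\right)} + \frac{347}{729 \left(2 z + 1\right)} + \frac{164}{243 \left(2 z + 1\right)^{2}} - \frac{31}{85 \left(2 z - 3\right)} + \frac{248}{10935 \left(z - 4\right)}; each piece integrates to a log, atan, or power term.
Check: d/dz[\frac{248 \log{\left(z - 4 \right)}}{10935} - \frac{31 \log{\left(z - \frac{3}{2} \right)}}{170} + \frac{347 \log{\left(z + \frac{1}{2} \right)}}{1458} - \frac{1456 \log{\left(z^{2} + 2 \right)}}{37179} + \frac{2474 \sqrt{2} \operatorname{atan}{\left(\frac{\sqrt{2} z}{2} \right)}}{37179} - \frac{82}{486 z + 243}] = \frac{16 z^{2} + 36 z + 96}{24 z^{6} - 108 z^{5} + 66 z^{4} - 105 z^{3} + 72 z^{2} + 222 z + 72} = f(z).

An antiderivative is F(z) = \frac{248 \log{\left(z - 4 \right)}}{10935} - \frac{31 \log{\left(z - \frac{3}{2} \right)}}{170} + \frac{347 \log{\left(z + \frac{1}{2} \right)}}{1458} - \frac{1456 \log{\left(z^{2} + 2 \right)}}{37179} + \frac{2474 \sqrt{2} \operatorname{atan}{\left(\frac{\sqrt{2} z}{2} \right)}}{37179} - \frac{82}{486 z + 243}.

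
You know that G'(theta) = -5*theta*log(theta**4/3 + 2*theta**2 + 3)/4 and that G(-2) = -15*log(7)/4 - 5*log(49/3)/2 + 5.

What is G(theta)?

A first test for any G(theta): its theta-derivative must equal the given G'(theta).
A general antiderivative is -5*theta**2*log(theta**4/3 + 2*theta**2 + 3)/8 + 5*theta**2/4 - 15*log(theta**2 + 3)/4 + C.
The condition gives C = -15*log(7)/4 - 5*log(49/3)/2 + 5 - (-15*log(7)/4 - 5*log(49/3)/2 + 5) = 0.
So G(theta) = 5*(-theta**2*log(theta**4/3 + 2*theta**2 + 3) + 2*theta**2 - 6*log(theta**2 + 3))/8.
Check: d/dtheta[5*(-theta**2*log(theta**4/3 + 2*theta**2 + 3) + 2*theta**2 - 6*log(theta**2 + 3))/8] = -5*theta*log(theta**4/3 + 2*theta**2 + 3)/4 = G'(theta).

G(theta) = 5*(-theta**2*log(theta**4/3 + 2*theta**2 + 3) + 2*theta**2 - 6*log(theta**2 + 3))/8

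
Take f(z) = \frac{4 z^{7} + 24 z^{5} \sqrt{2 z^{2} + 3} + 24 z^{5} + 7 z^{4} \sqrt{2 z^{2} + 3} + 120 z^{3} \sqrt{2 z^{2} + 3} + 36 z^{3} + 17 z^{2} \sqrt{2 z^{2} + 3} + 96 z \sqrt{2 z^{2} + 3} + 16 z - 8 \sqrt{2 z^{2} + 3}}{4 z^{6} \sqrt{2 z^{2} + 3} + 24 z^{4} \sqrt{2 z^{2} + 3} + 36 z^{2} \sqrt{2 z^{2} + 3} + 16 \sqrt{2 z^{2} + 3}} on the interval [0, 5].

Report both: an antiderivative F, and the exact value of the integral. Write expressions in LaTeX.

A first test for any F(z): its z-derivative must equal f(z) identically.
F(z) = \frac{2 z^{2} \sqrt{2 z^{2} + 3} + 12 z^{2} \log{\left(z^{2} + 1 \right)} + 2 z^{2} \operatorname{atan}{\left(\frac{z}{2} \right)} + 12 z^{2} \log{\left(2 \right)} - 3 z + 2 \sqrt{2 z^{2} + 3} + 12 \log{\left(z^{2} + 1 \right)} + 2 \operatorname{atan}{\left(\frac{z}{2} \right)} + 12 \log{\left(2 \right)}}{4 z^{2} + 4} is an antiderivative of f.
Check: d/dz[\frac{2 z^{2} \sqrt{2 z^{2} + 3} + 12 z^{2} \log{\left(z^{2} + 1 \right)} + 2 z^{2} \operatorname{atan}{\left(\frac{z}{2} \right)} + 12 z^{2} \log{\left(2 \right)} - 3 z + 2 \sqrt{2 z^{2} + 3} + 12 \log{\left(z^{2} + 1 \right)} + 2 \operatorname{atan}{\left(\frac{z}{2} \right)} + 12 \log{\left(2 \right)}}{4 z^{2} + 4}] = \frac{4 z^{7} + 24 z^{5} \sqrt{2 z^{2} + 3} + 24 z^{5} + 7 z^{4} \sqrt{2 z^{2} + 3} + 120 z^{3} \sqrt{2 z^{2} + 3} + 36 z^{3} + 17 z^{2} \sqrt{2 z^{2} + 3} + 96 z \sqrt{2 z^{2} + 3} + 16 z - 8 \sqrt{2 z^{2} + 3}}{4 z^{6} \sqrt{2 z^{2} + 3} + 24 z^{4} \sqrt{2 z^{2} + 3} + 36 z^{2} \sqrt{2 z^{2} + 3} + 16 \sqrt{2 z^{2} + 3}} = f(z).
F(5) = - \frac{15}{104} + \frac{\operatorname{atan}{\left(\frac{5}{2} \right)}}{2} + 3 \log{\left(2 \right)} + \frac{\sqrt{53}}{2} + 3 \log{\left(26 \right)}; F(0) = \frac{\sqrt{3}}{2} + 3 \log{\left(2 \right)}.
Integral = F(5) - F(0) = - 3 \log{\left(2 \right)} - \frac{\sqrt{3}}{2} - \frac{15}{104} + \frac{\operatorname{atan}{\left(\frac{5}{2} \right)}}{2} + \frac{\sqrt{53}}{2} + 3 \log{\left(52 \right)}.

Antiderivative: F(z) = \frac{2 z^{2} \sqrt{2 z^{2} + 3} + 12 z^{2} \log{\left(z^{2} + 1 \right)} + 2 z^{2} \operatorname{atan}{\left(\frac{z}{2} \right)} + 12 z^{2} \log{\left(2 \right)} - 3 z + 2 \sqrt{2 z^{2} + 3} + 12 \log{\left(z^{2} + 1 \right)} + 2 \operatorname{atan}{\left(\frac{z}{2} \right)} + 12 \log{\left(2 \right)}}{4 z^{2} + 4}; value = - 3 \log{\left(2 \right)} - \frac{\sqrt{3}}{2} - \frac{15}{104} + \frac{\operatorname{atan}{\left(\frac{5}{2} \right)}}{2} + \frac{\sqrt{53}}{2} + 3 \log{\left(52 \right)}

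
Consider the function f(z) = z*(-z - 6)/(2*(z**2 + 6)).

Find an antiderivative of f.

An antiderivative is F(z) = (-z - 3*log(z**2 + 6) + sqrt(6)*atan(sqrt(6)*z/6))/2.

A first test for any F(z): its z-derivative must equal f(z) identically.
Check: d/dz[(-z - 3*log(z**2 + 6) + sqrt(6)*atan(sqrt(6)*z/6))/2] = (-z**2 - 6*z)/(2*z**2 + 12), which equals f(z).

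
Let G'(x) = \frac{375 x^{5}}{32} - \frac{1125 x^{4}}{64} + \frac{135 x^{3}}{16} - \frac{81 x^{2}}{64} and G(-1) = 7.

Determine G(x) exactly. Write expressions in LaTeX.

G'(x) matches the chain-rule pattern g'(h)*h' with inner function h(x) = - \frac{5 x^{2}}{4} + \frac{3 x}{4}; substituting u = h(x) collapses the integral.
A general antiderivative is - \left(- \frac{5 x^{2}}{4} + \frac{3 x}{4}\right)^{3} + C.
The condition gives C = 7 - (8) = -1.
So G(x) = \frac{\left(5 x^{2} - 3 x - 4\right) \left(25 x^{4} - 30 x^{3} + 29 x^{2} - 12 x + 16\right)}{64}.
Check: d/dx[\frac{\left(5 x^{2} - 3 x - 4\right) \left(25 x^{4} - 30 x^{3} + 29 x^{2} - 12 x + 16\right)}{64}] = \frac{375 x^{5}}{32} - \frac{1125 x^{4}}{64} + \frac{135 x^{3}}{16} - \frac{81 x^{2}}{64} = G'(x).

G(x) = \frac{\left(5 x^{2} - 3 x - 4\right) \left(25 x^{4} - 30 x^{3} + 29 x^{2} - 12 x + 16\right)}{64}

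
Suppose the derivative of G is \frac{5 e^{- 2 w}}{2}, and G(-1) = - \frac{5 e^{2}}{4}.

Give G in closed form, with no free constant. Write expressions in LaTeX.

For G(w) to be correct, d/dw[G] must agree with the stated G'(w) identically.
A general antiderivative is - \frac{5 e^{- 2 w}}{4} + C.
The condition gives C = - \frac{5 e^{2}}{4} - (- \frac{5 e^{2}}{4}) = 0.
So G(w) = - \frac{5 e^{- 2 w}}{4}.
Check: d/dw[- \frac{5 e^{- 2 w}}{4}] = \frac{5 e^{- 2 w}}{2} = G'(w).

G(w) = - \frac{5 e^{- 2 w}}{4}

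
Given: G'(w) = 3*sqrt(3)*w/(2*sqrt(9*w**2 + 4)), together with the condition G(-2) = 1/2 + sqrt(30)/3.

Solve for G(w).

The substitution u = 3*w**2 + 4/3 works: G'(w) is exactly (dG/du)*(du/dw) for that inner function.
A general antiderivative is sqrt(3*w**2 + 4/3)/2 + C.
The condition gives C = 1/2 + sqrt(30)/3 - (sqrt(30)/3) = 1/2.
So G(w) = sqrt(3*w**2 + 4/3)/2 + 1/2.
Check: d/dw[sqrt(3*w**2 + 4/3)/2 + 1/2] = 3*sqrt(3)*w/(2*sqrt(9*w**2 + 4)) = G'(w).

G(w) = sqrt(3*w**2 + 4/3)/2 + 1/2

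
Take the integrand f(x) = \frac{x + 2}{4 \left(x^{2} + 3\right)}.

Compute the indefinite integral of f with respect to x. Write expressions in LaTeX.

F(x) = \frac{\log{\left(x^{2} + 3 \right)}}{8} + \frac{\sqrt{3} \operatorname{atan}{\left(\frac{\sqrt{3} x}{3} \right)}}{6} + C

Any candidate F(x) must reproduce f(x) exactly when differentiated.
Check: d/dx[\frac{\log{\left(x^{2} + 3 \right)}}{8} + \frac{\sqrt{3} \operatorname{atan}{\left(\frac{\sqrt{3} x}{3} \right)}}{6}] = \frac{x + 2}{4 x^{2} + 12}, which equals f(x).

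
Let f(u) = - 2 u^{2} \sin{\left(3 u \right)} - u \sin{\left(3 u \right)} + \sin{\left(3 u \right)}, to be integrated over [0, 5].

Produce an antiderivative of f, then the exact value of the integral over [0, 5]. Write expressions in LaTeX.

The integrand splits into summands that can be handled one at a time.
F(u) = \frac{18 u^{2} \cos{\left(3 u \right)} - 12 u \sin{\left(3 u \right)} + 9 u \cos{\left(3 u \right)} - 3 \sin{\left(3 u \right)} - 13 \cos{\left(3 u \right)}}{27} is an antiderivative of f.
Check: d/du[\frac{18 u^{2} \cos{\left(3 u \right)} - 12 u \sin{\left(3 u \right)} + 9 u \cos{\left(3 u \right)} - 3 \sin{\left(3 u \right)} - 13 \cos{\left(3 u \right)}}{27}] = - 2 u^{2} \sin{\left(3 u \right)} - u \sin{\left(3 u \right)} + \sin{\left(3 u \right)} = f(u).
F(5) = \frac{482 \cos{\left(15 \right)}}{27} - \frac{7 \sin{\left(15 \right)}}{3}; F(0) = - \frac{13}{27}.
Integral = F(5) - F(0) = \frac{482 \cos{\left(15 \right)}}{27} - \frac{7 \sin{\left(15 \right)}}{3} + \frac{13}{27}.

Antiderivative: F(u) = \frac{18 u^{2} \cos{\left(3 u \right)} - 12 u \sin{\left(3 u \right)} + 9 u \cos{\left(3 u \right)} - 3 \sin{\left(3 u \right)} - 13 \cos{\left(3 u \right)}}{27}; value = \frac{482 \cos{\left(15 \right)}}{27} - \frac{7 \sin{\left(15 \right)}}{3} + \frac{13}{27}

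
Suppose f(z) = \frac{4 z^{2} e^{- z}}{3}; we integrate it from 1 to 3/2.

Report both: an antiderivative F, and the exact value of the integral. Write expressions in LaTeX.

Recognize the product-rule pattern: f = u'v + uv' with u = - \frac{4 z^{2}}{3} - \frac{8 z}{3} - \frac{8}{3}, v = e^{- z}, so integration by parts undoes it.
F(z) = - \frac{4 z^{2} e^{- z}}{3} - \frac{8 z e^{- z}}{3} - \frac{8 e^{- z}}{3} is an antiderivative of f.
Check: d/dz[- \frac{4 z^{2} e^{- z}}{3} - \frac{8 z e^{- z}}{3} - \frac{8 e^{- z}}{3}] = \frac{4 z^{2} e^{- z}}{3} = f(z).
F(3/2) = - \frac{29}{3 e^{\frac{3}{2}}}; F(1) = - \frac{20}{3 e}.
Integral = F(3/2) - F(1) = - \frac{29}{3 e^{\frac{3}{2}}} + \frac{20}{3 e}.

Antiderivative: F(z) = - \frac{4 z^{2} e^{- z}}{3} - \frac{8 z e^{- z}}{3} - \frac{8 e^{- z}}{3}; value = - \frac{29}{3 e^{\frac{3}{2}}} + \frac{20}{3 e}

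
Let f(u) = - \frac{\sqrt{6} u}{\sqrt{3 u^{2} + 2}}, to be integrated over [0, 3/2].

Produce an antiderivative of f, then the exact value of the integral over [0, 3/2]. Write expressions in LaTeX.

f matches the chain-rule pattern g'(h)*h' with inner function h(u) = 2 u^{2} + \frac{4}{3}; substituting w = h(u) collapses the integral.
F(u) = - \frac{\sqrt{6} \sqrt{3 u^{2} + 2}}{3} is an antiderivative of f.
Check: d/du[- \frac{\sqrt{6} \sqrt{3 u^{2} + 2}}{3}] = - \frac{\sqrt{6} u}{\sqrt{3 u^{2} + 2}} = f(u).
F(3/2) = - \frac{\sqrt{210}}{6}; F(0) = - \frac{2 \sqrt{3}}{3}.
Integral = F(3/2) - F(0) = - \frac{\sqrt{210}}{6} + \frac{2 \sqrt{3}}{3}.

Antiderivative: F(u) = - \frac{\sqrt{6} \sqrt{3 u^{2} + 2}}{3}; value = - \frac{\sqrt{210}}{6} + \frac{2 \sqrt{3}}{3}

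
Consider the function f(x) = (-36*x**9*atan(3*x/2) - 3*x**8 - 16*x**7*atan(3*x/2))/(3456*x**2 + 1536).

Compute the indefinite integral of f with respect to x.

F(x) = -x**8*atan(3*x/2)/768 + C

f has the shape u'v + uv' for u = -x**8/768 and v = atan(3*x/2) — it is the derivative of the product u*v.
Check: d/dx[-x**8*atan(3*x/2)/768] = (-36*x**9*atan(3*x/2) - 3*x**8 - 16*x**7*atan(3*x/2))/(3456*x**2 + 1536) = f(x).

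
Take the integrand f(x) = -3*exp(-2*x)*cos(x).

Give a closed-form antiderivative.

An antiderivative is F(x) = -3*exp(-2*x)*sin(x)/5 + 6*exp(-2*x)*cos(x)/5.

Whatever form F(x) takes, F'(x) = f(x) is non-negotiable.
Check: d/dx[-3*exp(-2*x)*sin(x)/5 + 6*exp(-2*x)*cos(x)/5] = -3*exp(-2*x)*cos(x) = f(x).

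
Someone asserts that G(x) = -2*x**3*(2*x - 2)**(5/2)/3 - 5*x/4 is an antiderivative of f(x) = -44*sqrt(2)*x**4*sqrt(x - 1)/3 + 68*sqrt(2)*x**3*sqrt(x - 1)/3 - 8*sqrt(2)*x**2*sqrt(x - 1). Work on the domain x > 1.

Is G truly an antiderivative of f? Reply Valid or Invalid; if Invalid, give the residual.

d/dx[G] = -44*sqrt(2)*x**4*sqrt(x - 1)/3 + 68*sqrt(2)*x**3*sqrt(x - 1)/3 - 8*sqrt(2)*x**2*sqrt(x - 1) - 5/4
d/dx[G] - f(x) = -5/4 != 0.

Invalid: d/dx[G] - f = -5/4, which is not 0.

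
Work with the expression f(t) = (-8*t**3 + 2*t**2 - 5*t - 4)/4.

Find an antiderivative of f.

An antiderivative is F(t) = t*(-12*t**3 + 4*t**2 - 15*t - 24)/24.

Since d/dt undoes antidifferentiation here, F'(t) = f(t) is required of F(t).
Check: d/dt[t*(-12*t**3 + 4*t**2 - 15*t - 24)/24] = -2*t**3 + t**2/2 - 5*t/4 - 1, which equals f(t).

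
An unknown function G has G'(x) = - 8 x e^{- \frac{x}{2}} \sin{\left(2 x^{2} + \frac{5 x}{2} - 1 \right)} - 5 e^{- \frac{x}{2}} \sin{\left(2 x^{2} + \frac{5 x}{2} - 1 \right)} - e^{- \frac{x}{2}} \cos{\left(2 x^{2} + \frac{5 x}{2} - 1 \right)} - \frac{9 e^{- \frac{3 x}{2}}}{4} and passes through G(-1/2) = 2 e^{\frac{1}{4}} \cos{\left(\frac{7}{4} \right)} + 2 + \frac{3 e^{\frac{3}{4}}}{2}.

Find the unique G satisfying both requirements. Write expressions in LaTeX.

Integrate term by term and add the pieces.
A general antiderivative is 2 e^{- \frac{x}{2}} \cos{\left(2 x^{2} + \frac{5 x}{2} - 1 \right)} + \frac{3 e^{- \frac{3 x}{2}}}{2} + C.
The condition gives C = 2 e^{\frac{1}{4}} \cos{\left(\frac{7}{4} \right)} + 2 + \frac{3 e^{\frac{3}{4}}}{2} - (2 e^{\frac{1}{4}} \cos{\left(\frac{7}{4} \right)} + \frac{3 e^{\frac{3}{4}}}{2}) = 2.
So G(x) = \frac{\left(4 e^{\frac{3 x}{2}} + 4 e^{x} \cos{\left(2 x^{2} + \frac{5 x}{2} - 1 \right)} + 3\right) e^{- \frac{3 x}{2}}}{2}.
Check: d/dx[\frac{\left(4 e^{\frac{3 x}{2}} + 4 e^{x} \cos{\left(2 x^{2} + \frac{5 x}{2} - 1 \right)} + 3\right) e^{- \frac{3 x}{2}}}{2}] = \frac{\left(- 32 x e^{x} \sin{\left(2 x^{2} + \frac{5 x}{2} - 1 \right)} - 20 e^{x} \sin{\left(2 x^{2} + \frac{5 x}{2} - 1 \right)} - 4 e^{x} \cos{\left(2 x^{2} + \frac{5 x}{2} - 1 \right)} - 9\right) e^{- \frac{3 x}{2}}}{4}, which equals G'(x).

G(x) = \frac{\left(4 e^{\frac{3 x}{2}} + 4 e^{x} \cos{\left(2 x^{2} + \frac{5 x}{2} - 1 \right)} + 3\right) e^{- \frac{3 x}{2}}}{2}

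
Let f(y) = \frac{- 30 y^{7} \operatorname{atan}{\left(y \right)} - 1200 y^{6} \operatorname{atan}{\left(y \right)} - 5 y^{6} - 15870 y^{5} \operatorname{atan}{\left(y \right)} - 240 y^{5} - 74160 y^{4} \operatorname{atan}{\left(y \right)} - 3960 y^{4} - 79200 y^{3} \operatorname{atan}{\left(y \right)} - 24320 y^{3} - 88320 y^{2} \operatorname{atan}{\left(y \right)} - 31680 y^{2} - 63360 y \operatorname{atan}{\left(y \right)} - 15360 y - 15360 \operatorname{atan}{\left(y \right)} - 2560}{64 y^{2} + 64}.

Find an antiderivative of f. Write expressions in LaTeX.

An antiderivative is F(y) = - \frac{5 \left(y^{2} + 16 y + 8\right)^{3} \operatorname{atan}{\left(y \right)}}{64}.

Recognize the product-rule pattern: f = u'v + uv' with u = - 5 \left(\frac{y^{2}}{4} + 4 y + 2\right)^{3}, v = \operatorname{atan}{\left(y \right)}, so integration by parts undoes it.
Check: d/dy[- \frac{5 \left(y^{2} + 16 y + 8\right)^{3} \operatorname{atan}{\left(y \right)}}{64}] = \frac{- 30 y^{7} \operatorname{atan}{\left(y \right)} - 1200 y^{6} \operatorname{atan}{\left(y \right)} - 5 y^{6} - 15870 y^{5} \operatorname{atan}{\left(y \right)} - 240 y^{5} - 74160 y^{4} \operatorname{atan}{\left(y \right)} - 3960 y^{4} - 79200 y^{3} \operatorname{atan}{\left(y \right)} - 24320 y^{3} - 88320 y^{2} \operatorname{atan}{\left(y \right)} - 31680 y^{2} - 63360 y \operatorname{atan}{\left(y \right)} - 15360 y - 15360 \operatorname{atan}{\left(y \right)} - 2560}{64 y^{2} + 64} = f(y).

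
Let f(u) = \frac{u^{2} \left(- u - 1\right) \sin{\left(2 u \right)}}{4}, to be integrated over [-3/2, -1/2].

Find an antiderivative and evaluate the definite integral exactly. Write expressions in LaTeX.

A candidate is checked by its d/du: the result must match f(u).
F(u) = \frac{4 u^{3} \cos{\left(2 u \right)} - 6 u^{2} \sin{\left(2 u \right)} + 4 u^{2} \cos{\left(2 u \right)} - 4 u \sin{\left(2 u \right)} - 6 u \cos{\left(2 u \right)} + 3 \sin{\left(2 u \right)} - 2 \cos{\left(2 u \right)}}{32} is an antiderivative of f.
Check: d/du[\frac{4 u^{3} \cos{\left(2 u \right)} - 6 u^{2} \sin{\left(2 u \right)} + 4 u^{2} \cos{\left(2 u \right)} - 4 u \sin{\left(2 u \right)} - 6 u \cos{\left(2 u \right)} + 3 \sin{\left(2 u \right)} - 2 \cos{\left(2 u \right)}}{32}] = - \frac{u^{3} \sin{\left(2 u \right)}}{4} - \frac{u^{2} \sin{\left(2 u \right)}}{4}, which equals f(u).
F(-1/2) = - \frac{7 \sin{\left(1 \right)}}{64} + \frac{3 \cos{\left(1 \right)}}{64}; F(-3/2) = \frac{5 \cos{\left(3 \right)}}{64} + \frac{9 \sin{\left(3 \right)}}{64}.
Integral = F(-1/2) - F(-3/2) = - \frac{7 \sin{\left(1 \right)}}{64} - \frac{9 \sin{\left(3 \right)}}{64} + \frac{3 \cos{\left(1 \right)}}{64} - \frac{5 \cos{\left(3 \right)}}{64}.

Antiderivative: F(u) = \frac{4 u^{3} \cos{\left(2 u \right)} - 6 u^{2} \sin{\left(2 u \right)} + 4 u^{2} \cos{\left(2 u \right)} - 4 u \sin{\left(2 u \right)} - 6 u \cos{\left(2 u \right)} + 3 \sin{\left(2 u \right)} - 2 \cos{\left(2 u \right)}}{32}; value = - \frac{7 \sin{\left(1 \right)}}{64} - \frac{9 \sin{\left(3 \right)}}{64} + \frac{3 \cos{\left(1 \right)}}{64} - \frac{5 \cos{\left(3 \right)}}{64}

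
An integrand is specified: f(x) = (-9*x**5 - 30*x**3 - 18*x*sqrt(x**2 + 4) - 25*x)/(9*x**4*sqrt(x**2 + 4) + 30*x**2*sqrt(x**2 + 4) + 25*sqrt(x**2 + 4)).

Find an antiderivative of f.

An antiderivative is F(x) = (-sqrt(x**2 + 4)*(3*x**2 + 5) + 3)/(3*x**2 + 5).

Differentiate the proposed F(x) back; it has to land on f(x) exactly.
Check: d/dx[(-sqrt(x**2 + 4)*(3*x**2 + 5) + 3)/(3*x**2 + 5)] = (-9*x**5 - 30*x**3 - 18*x*sqrt(x**2 + 4) - 25*x)/(9*x**4*sqrt(x**2 + 4) + 30*x**2*sqrt(x**2 + 4) + 25*sqrt(x**2 + 4)) = f(x).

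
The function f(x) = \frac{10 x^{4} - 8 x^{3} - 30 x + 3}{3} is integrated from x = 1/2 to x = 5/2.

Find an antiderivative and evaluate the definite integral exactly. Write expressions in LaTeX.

Antiderivative: F(x) = \frac{2 x^{5} - 2 x^{4} - 15 x^{2} + 3 x - 3}{3}; value = \frac{133}{12}

Whatever form F(x) takes, F'(x) = f(x) is non-negotiable.
F(x) = \frac{2 x^{5} - 2 x^{4} - 15 x^{2} + 3 x - 3}{3} is an antiderivative of f.
Check: d/dx[\frac{2 x^{5} - 2 x^{4} - 15 x^{2} + 3 x - 3}{3}] = \frac{10 x^{4}}{3} - \frac{8 x^{3}}{3} - 10 x + 1, which equals f(x).
F(5/2) = \frac{149}{16}; F(1/2) = - \frac{85}{48}.
Integral = F(5/2) - F(1/2) = \frac{133}{12}.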